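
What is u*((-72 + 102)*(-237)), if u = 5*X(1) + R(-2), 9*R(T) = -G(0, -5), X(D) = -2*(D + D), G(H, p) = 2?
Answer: 143780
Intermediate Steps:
X(D) = -4*D
R(T) = -2/9 (R(T) = (-1*2)/9 = (1/9)*(-2) = -2/9)
u = -182/9 (u = 5*(-4*1) - 2/9 = 5*(-4) - 2/9 = -20 - 2/9 = -182/9 ≈ -20.222)
u*((-72 + 102)*(-237)) = -182*(-72 + 102)*(-237)/9 = -1820*(-237)/3 = -182/9*(-7110) = 143780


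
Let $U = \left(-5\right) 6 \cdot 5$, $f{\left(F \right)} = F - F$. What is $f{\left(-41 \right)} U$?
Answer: $0$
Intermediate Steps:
$f{\left(F \right)} = 0$
$U = -150$ ($U = \left(-30\right) 5 = -150$)
$f{\left(-41 \right)} U = 0 \left(-150\right) = 0$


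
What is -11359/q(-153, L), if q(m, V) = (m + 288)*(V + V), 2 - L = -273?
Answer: -11359/74250 ≈ -0.15298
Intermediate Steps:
L = 275 (L = 2 - 1*(-273) = 2 + 273 = 275)
q(m, V) = 2*V*(288 + m) (q(m, V) = (288 + m)*(2*V) = 2*V*(288 + m))
-11359/q(-153, L) = -11359*1/(550*(288 - 153)) = -11359/(2*275*135) = -11359/74250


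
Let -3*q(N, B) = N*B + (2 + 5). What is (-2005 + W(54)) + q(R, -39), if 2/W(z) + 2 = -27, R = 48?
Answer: -120356/87 ≈ -1383.4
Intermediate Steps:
W(z) = -2/29 (W(z) = 2/(-2 - 27) = 2/(-29) = 2*(-1/29) = -2/29)
q(N, B) = -7/3 - B*N/3 (q(N, B) = -(N*B + (2 + 5))/3 = -(B*N + 7)/3 = -(7 + B*N)/3 = -7/3 - B*N/3)
(-2005 + W(54)) + q(R, -39) = (-2005 - 2/29) + (-7/3 - ⅓*(-39)*48) = -58147/29 + (-7/3 + 624) = -58147/29 + 1865/3 = -120356/87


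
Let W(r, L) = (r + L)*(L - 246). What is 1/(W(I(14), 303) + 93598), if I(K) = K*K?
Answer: 1/122041 ≈ 8.1940e-6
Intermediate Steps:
I(K) = K²
W(r, L) = (-246 + L)*(L + r) (W(r, L) = (L + r)*(-246 + L) = (-246 + L)*(L + r))
1/(W(I(14), 303) + 93598) = 1/((303² - 246*303 - 246*14² + 303*14²) + 93598) = 1/((91809 - 74538 - 246*196 + 303*196) + 93598) = 1/((91809 - 74538 - 48216 + 59388) + 93598) = 1/(28443 + 93598) = 1/122041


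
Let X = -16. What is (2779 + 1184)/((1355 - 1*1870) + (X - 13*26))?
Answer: -3963/869 ≈ -4.5604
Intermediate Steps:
(2779 + 1184)/((1355 - 1*1870) + (X - 13*26)) = (2779 + 1184)/((1355 - 1*1870) + (-16 - 13*26)) = 3963/((1355 - 1870) + (-16 - 338)) = 3963/(-515 - 354) = 3963/(-869) = 3963*(-1/869) = -3963/869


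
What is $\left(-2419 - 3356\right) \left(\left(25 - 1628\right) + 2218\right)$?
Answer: $-3551625$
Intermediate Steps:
$\left(-2419 - 3356\right) \left(\left(25 - 1628\right) + 2218\right) = - 5775 \left(\left(25 - 1628\right) + 2218\right) = - 5775 \left(-1603 + 2218\right) = \left(-5775\right) 615 = -3551625$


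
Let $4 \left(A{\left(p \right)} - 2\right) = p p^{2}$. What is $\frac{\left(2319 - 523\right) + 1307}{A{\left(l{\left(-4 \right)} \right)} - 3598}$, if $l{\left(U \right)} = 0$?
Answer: $- \frac{107}{124} \approx -0.8629$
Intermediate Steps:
$A{\left(p \right)} = 2 + \frac{p^{3}}{4}$ ($A{\left(p \right)} = 2 + \frac{p p^{2}}{4} = 2 + \frac{p^{3}}{4}$)
$\frac{\left(2319 - 523\right) + 1307}{A{\left(l{\left(-4 \right)} \right)} - 3598} = \frac{\left(2319 - 523\right) + 1307}{\left(2 + \frac{0^{3}}{4}\right) - 3598} = \frac{\left(2319 - 523\right) + 1307}{\left(2 + \frac{1}{4} \cdot 0\right) - 3598} = \frac{1796 + 1307}{\left(2 + 0\right) - 3598} = \frac{3103}{2 - 3598} = \frac{3103}{-3596} = 3103 \left(- \frac{1}{3596}\right) = - \frac{107}{124}$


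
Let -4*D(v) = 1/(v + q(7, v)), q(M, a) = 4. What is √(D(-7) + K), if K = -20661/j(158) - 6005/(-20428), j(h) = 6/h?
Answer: I*√510847285011810/30642 ≈ 737.61*I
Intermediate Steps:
D(v) = -1/(4*(4 + v)) (D(v) = -1/(4*(v + 4)) = -1/(4*(4 + v)))
K = -11114317239/20428 (K = -20661/(6/158) - 6005/(-20428) = -20661/(6*(1/158)) - 6005*(-1/20428) = -20661/3/79 + 6005/20428 = -20661*79/3 + 6005/20428 = -544073 + 6005/20428 = -11114317239/20428 ≈ -5.4407e+5)
√(D(-7) + K) = √(-1/(16 + 4*(-7)) - 11114317239/20428) = √(-1/(16 - 28) - 11114317239/20428) = √(-1/(-12) - 11114317239/20428) = √(-1*(-1/12) - 11114317239/20428) = √(1/12 - 11114317239/20428) = √(-16671473305/30642) = I*√510847285011810/30642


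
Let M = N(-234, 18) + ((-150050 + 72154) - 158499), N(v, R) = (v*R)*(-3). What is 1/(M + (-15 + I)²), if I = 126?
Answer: -1/211438 ≈ -4.7295e-6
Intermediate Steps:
N(v, R) = -3*R*v (N(v, R) = (R*v)*(-3) = -3*R*v)
M = -223759 (M = -3*18*(-234) + ((-150050 + 72154) - 158499) = 12636 + (-77896 - 158499) = 12636 - 236395 = -223759)
1/(M + (-15 + I)²) = 1/(-223759 + (-15 + 126)²) = 1/(-223759 + 111²) = 1/(-223759 + 12321) = 1/(-211438) = -1/211438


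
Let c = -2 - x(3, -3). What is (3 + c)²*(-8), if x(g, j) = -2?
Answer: -72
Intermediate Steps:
c = 0 (c = -2 - 1*(-2) = -2 + 2 = 0)
(3 + c)²*(-8) = (3 + 0)²*(-8) = 3²*(-8) = 9*(-8) = -72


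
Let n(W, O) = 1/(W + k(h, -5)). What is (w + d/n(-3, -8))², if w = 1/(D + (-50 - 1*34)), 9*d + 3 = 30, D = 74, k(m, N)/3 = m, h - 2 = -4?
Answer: 73441/100 ≈ 734.41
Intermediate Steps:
h = -2 (h = 2 - 4 = -2)
k(m, N) = 3*m
d = 3 (d = -⅓ + (⅑)*30 = -⅓ + 10/3 = 3)
n(W, O) = 1/(-6 + W) (n(W, O) = 1/(W + 3*(-2)) = 1/(W - 6) = 1/(-6 + W))
w = -⅒ (w = 1/(74 + (-50 - 1*34)) = 1/(74 + (-50 - 34)) = 1/(74 - 84) = 1/(-10) = -⅒ ≈ -0.10000)
(w + d/n(-3, -8))² = (-⅒ + 3/(1/(-6 - 3)))² = (-⅒ + 3/(1/(-9)))² = (-⅒ + 3/(-⅑))² = (-⅒ + 3*(-9))² = (-⅒ - 27)² = (-271/10)² = 73441/100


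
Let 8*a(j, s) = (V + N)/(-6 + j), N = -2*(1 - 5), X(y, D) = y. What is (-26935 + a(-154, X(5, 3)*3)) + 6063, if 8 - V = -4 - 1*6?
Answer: -13358093/640 ≈ -20872.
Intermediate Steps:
V = 18 (V = 8 - (-4 - 1*6) = 8 - (-4 - 6) = 8 - 1*(-10) = 8 + 10 = 18)
N = 8 (N = -2*(-4) = 8)
a(j, s) = 13/(4*(-6 + j)) (a(j, s) = ((18 + 8)/(-6 + j))/8 = (26/(-6 + j))/8 = 13/(4*(-6 + j)))
(-26935 + a(-154, X(5, 3)*3)) + 6063 = (-26935 + 13/(4*(-6 - 154))) + 6063 = (-26935 + (13/4)/(-160)) + 6063 = (-26935 + (13/4)*(-1/160)) + 6063 = (-26935 - 13/640) + 6063 = -17238413/640 + 6063 = -13358093/640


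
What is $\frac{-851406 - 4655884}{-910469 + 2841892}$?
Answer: $- \frac{5507290}{1931423} \approx -2.8514$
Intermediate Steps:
$\frac{-851406 - 4655884}{-910469 + 2841892} = - \frac{5507290}{1931423}$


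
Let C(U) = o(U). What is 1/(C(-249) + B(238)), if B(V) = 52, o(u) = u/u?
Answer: 1/53 ≈ 0.018868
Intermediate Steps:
o(u) = 1
C(U) = 1
1/(C(-249) + B(238)) = 1/(1 + 52) = 1/53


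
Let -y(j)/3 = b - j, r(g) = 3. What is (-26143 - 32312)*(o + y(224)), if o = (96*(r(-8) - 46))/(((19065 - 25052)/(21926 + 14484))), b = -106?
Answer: -9132284942550/5987 ≈ -1.5254e+9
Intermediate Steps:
o = 150300480/5987 (o = (96*(3 - 46))/(((19065 - 25052)/(21926 + 14484))) = (96*(-43))/((-5987/36410)) = -4128/((-5987*1/36410)) = -4128/(-5987/36410) = -4128*(-36410/5987) = 150300480/5987 ≈ 25104.)
y(j) = 318 + 3*j (y(j) = -3*(-106 - j) = 318 + 3*j)
(-26143 - 32312)*(o + y(224)) = (-26143 - 32312)*(150300480/5987 + (318 + 3*224)) = -58455*(150300480/5987 + (318 + 672)) = -58455*(150300480/5987 + 990) = -58455*156227610/5987 = -9132284942550/5987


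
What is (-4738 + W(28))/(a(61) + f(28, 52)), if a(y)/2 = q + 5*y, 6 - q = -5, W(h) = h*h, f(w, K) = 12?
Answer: -1977/322 ≈ -6.1398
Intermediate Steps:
W(h) = h**2
q = 11 (q = 6 - 1*(-5) = 6 + 5 = 11)
a(y) = 22 + 10*y (a(y) = 2*(11 + 5*y) = 22 + 10*y)
(-4738 + W(28))/(a(61) + f(28, 52)) = (-4738 + 28**2)/((22 + 10*61) + 12) = (-4738 + 784)/((22 + 610) + 12) = -3954/(632 + 12) = -3954/644 = -3954*1/644 = -1977/322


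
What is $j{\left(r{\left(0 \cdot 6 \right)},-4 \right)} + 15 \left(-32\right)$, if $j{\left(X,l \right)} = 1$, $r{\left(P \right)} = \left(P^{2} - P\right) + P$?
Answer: $-479$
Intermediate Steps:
$r{\left(P \right)} = P^{2}$
$j{\left(r{\left(0 \cdot 6 \right)},-4 \right)} + 15 \left(-32\right) = 1 + 15 \left(-32\right) = 1 - 480 = -479$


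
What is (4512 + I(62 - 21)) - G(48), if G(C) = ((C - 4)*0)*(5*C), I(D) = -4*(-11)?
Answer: 4556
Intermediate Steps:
I(D) = 44
G(C) = 0 (G(C) = ((-4 + C)*0)*(5*C) = 0*(5*C) = 0)
(4512 + I(62 - 21)) - G(48) = (4512 + 44) - 1*0 = 4556 + 0 = 4556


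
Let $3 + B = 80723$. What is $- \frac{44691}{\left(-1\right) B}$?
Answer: $\frac{44691}{80720} \approx 0.55365$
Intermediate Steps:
$B = 80720$ ($B = -3 + 80723 = 80720$)
$- \frac{44691}{\left(-1\right) B} = - \frac{44691}{\left(-1\right) 80720} = - \frac{44691}{-80720} = \left(-44691\right) \left(- \frac{1}{80720}\right) = \frac{44691}{80720}$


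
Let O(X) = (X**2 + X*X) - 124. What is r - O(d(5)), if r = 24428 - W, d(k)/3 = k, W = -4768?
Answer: 28870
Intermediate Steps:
d(k) = 3*k
O(X) = -124 + 2*X**2 (O(X) = (X**2 + X**2) - 124 = 2*X**2 - 124 = -124 + 2*X**2)
r = 29196 (r = 24428 - 1*(-4768) = 24428 + 4768 = 29196)
r - O(d(5)) = 29196 - (-124 + 2*(3*5)**2) = 29196 - (-124 + 2*15**2) = 29196 - (-124 + 2*225) = 29196 - (-124 + 450) = 29196 - 1*326 = 29196 - 326 = 28870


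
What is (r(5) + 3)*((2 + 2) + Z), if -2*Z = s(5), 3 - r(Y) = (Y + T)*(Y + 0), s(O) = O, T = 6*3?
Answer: -327/2 ≈ -163.50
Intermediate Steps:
T = 18
r(Y) = 3 - Y*(18 + Y) (r(Y) = 3 - (Y + 18)*(Y + 0) = 3 - (18 + Y)*Y = 3 - Y*(18 + Y))
Z = -5/2 (Z = -1/2*5 = -5/2 ≈ -2.5000)
(r(5) + 3)*((2 + 2) + Z) = ((3 - 1*5**2 - 18*5) + 3)*((2 + 2) - 5/2) = ((3 - 1*25 - 90) + 3)*(4 - 5/2) = ((3 - 25 - 90) + 3)*(3/2) = (-112 + 3)*(3/2) = -109*3/2 = -327/2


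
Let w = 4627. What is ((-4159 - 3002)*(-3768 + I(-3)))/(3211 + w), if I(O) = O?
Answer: 27004131/7838 ≈ 3445.3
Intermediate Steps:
((-4159 - 3002)*(-3768 + I(-3)))/(3211 + w) = ((-4159 - 3002)*(-3768 - 3))/(3211 + 4627) = -7161*(-3771)/7838 = 27004131*(1/7838) = 27004131/7838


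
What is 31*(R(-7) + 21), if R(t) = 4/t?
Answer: 4433/7 ≈ 633.29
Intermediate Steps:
31*(R(-7) + 21) = 31*(4/(-7) + 21) = 31*(4*(-1/7) + 21) = 31*(-4/7 + 21) = 31*(143/7) = 4433/7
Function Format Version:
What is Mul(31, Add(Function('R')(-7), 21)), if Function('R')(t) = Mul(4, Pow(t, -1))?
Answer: Rational(4433, 7) ≈ 633.29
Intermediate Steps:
Mul(31, Add(Function('R')(-7), 21)) = Mul(31, Add(Mul(4, Pow(-7, -1)), 21)) = Mul(31, Add(Mul(4, Rational(-1, 7)), 21)) = Mul(31, Add(Rational(-4, 7), 21)) = Mul(31, Rational(143, 7)) = Rational(4433, 7)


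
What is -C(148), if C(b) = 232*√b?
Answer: -464*√37 ≈ -2822.4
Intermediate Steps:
-C(148) = -232*√148 = -232*2*√37 = -464*√37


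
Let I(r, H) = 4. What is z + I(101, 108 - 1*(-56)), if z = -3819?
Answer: -3815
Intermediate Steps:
z + I(101, 108 - 1*(-56)) = -3819 + 4 = -3815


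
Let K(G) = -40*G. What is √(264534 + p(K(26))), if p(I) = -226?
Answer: 2*√66077 ≈ 514.11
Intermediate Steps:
√(264534 + p(K(26))) = √(264534 - 226) = √264308 = 2*√66077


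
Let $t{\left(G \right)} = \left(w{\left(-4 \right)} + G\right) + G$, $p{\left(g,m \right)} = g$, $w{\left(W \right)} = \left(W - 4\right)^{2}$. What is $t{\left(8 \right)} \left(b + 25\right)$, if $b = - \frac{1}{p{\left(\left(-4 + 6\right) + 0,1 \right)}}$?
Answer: $1960$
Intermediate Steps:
$w{\left(W \right)} = \left(-4 + W\right)^{2}$
$t{\left(G \right)} = 64 + 2 G$ ($t{\left(G \right)} = \left(\left(-4 - 4\right)^{2} + G\right) + G = \left(\left(-8\right)^{2} + G\right) + G = \left(64 + G\right) + G = 64 + 2 G$)
$b = - \frac{1}{2}$ ($b = - \frac{1}{\left(-4 + 6\right) + 0} = - \frac{1}{2 + 0} = - \frac{1}{2} \approx -0.5$)
$t{\left(8 \right)} \left(b + 25\right) = \left(64 + 2 \cdot 8\right) \left(- \frac{1}{2} + 25\right) = \left(64 + 16\right) \frac{49}{2} = 80 \cdot \frac{49}{2} = 1960$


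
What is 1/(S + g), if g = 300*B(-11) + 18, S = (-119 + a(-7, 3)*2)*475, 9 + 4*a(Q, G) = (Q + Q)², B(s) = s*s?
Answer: 2/48411 ≈ 4.1313e-5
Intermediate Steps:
B(s) = s²
a(Q, G) = -9/4 + Q² (a(Q, G) = -9/4 + (Q + Q)²/4 = -9/4 + (2*Q)²/4 = -9/4 + (4*Q²)/4 = -9/4 + Q²)
S = -24225/2 (S = (-119 + (-9/4 + (-7)²)*2)*475 = (-119 + (-9/4 + 49)*2)*475 = (-119 + (187/4)*2)*475 = (-119 + 187/2)*475 = -51/2*475 = -24225/2 ≈ -12113.)
g = 36318 (g = 300*(-11)² + 18 = 300*121 + 18 = 36300 + 18 = 36318)
1/(S + g) = 1/(-24225/2 + 36318) = 1/(48411/2) = 2/48411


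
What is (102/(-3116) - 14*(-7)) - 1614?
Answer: -2361979/1558 ≈ -1516.0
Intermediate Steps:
(102/(-3116) - 14*(-7)) - 1614 = (102*(-1/3116) + 98) - 1614 = (-51/1558 + 98) - 1614 = 152633/1558 - 1614 = -2361979/1558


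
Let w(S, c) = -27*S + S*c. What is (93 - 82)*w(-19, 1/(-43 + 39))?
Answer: 22781/4 ≈ 5695.3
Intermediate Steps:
(93 - 82)*w(-19, 1/(-43 + 39)) = (93 - 82)*(-19*(-27 + 1/(-43 + 39))) = 11*(-19*(-27 + 1/(-4))) = 11*(-19*(-27 - 1/4)) = 11*(-19*(-109/4)) = 11*(2071/4) = 22781/4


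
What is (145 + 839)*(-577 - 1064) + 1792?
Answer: -1612952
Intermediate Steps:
(145 + 839)*(-577 - 1064) + 1792 = 984*(-1641) + 1792 = -1614744 + 1792 = -1612952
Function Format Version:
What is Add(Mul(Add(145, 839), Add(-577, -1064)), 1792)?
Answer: -1612952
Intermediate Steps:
Add(Mul(Add(145, 839), Add(-577, -1064)), 1792) = Add(Mul(984, -1641), 1792) = Add(-1614744, 1792) = -1612952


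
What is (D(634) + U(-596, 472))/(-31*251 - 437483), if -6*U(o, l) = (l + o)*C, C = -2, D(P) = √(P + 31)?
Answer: 31/333948 - √665/445264 ≈ 3.4914e-5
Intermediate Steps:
D(P) = √(31 + P)
U(o, l) = l/3 + o/3 (U(o, l) = -(l + o)*(-2)/6 = -(-2*l - 2*o)/6 = l/3 + o/3)
(D(634) + U(-596, 472))/(-31*251 - 437483) = (√(31 + 634) + ((⅓)*472 + (⅓)*(-596)))/(-31*251 - 437483) = (√665 + (472/3 - 596/3))/(-7781 - 437483) = (√665 - 124/3)/(-445264) = (-124/3 + √665)*(-1/445264) = 31/333948 - √665/445264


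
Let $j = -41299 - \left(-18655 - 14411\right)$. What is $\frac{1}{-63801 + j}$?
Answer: $- \frac{1}{72034} \approx -1.3882 \cdot 10^{-5}$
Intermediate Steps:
$j = -8233$ ($j = -41299 - -33066 = -41299 + 33066 = -8233$)
$\frac{1}{-63801 + j} = \frac{1}{-63801 - 8233} = \frac{1}{-72034} = - \frac{1}{72034}$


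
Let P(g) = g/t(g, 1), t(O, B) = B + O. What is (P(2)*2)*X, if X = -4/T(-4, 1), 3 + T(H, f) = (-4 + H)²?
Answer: -16/183 ≈ -0.087432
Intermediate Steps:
T(H, f) = -3 + (-4 + H)²
X = -4/61 (X = -4/(-3 + (-4 - 4)²) = -4/(-3 + (-8)²) = -4/(-3 + 64) = -4/61 ≈ -0.065574)
P(g) = g/(1 + g)
(P(2)*2)*X = ((2/(1 + 2))*2)*(-4/61) = ((2/3)*2)*(-4/61) = ((2*(⅓))*2)*(-4/61) = ((⅔)*2)*(-4/61) = (4/3)*(-4/61) = -16/183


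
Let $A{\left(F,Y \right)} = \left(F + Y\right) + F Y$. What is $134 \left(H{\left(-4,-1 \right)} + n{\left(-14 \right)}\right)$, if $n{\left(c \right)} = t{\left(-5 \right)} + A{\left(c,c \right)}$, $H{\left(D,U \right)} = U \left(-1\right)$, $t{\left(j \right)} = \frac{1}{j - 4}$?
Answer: $\frac{203680}{9} \approx 22631.0$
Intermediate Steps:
$t{\left(j \right)} = \frac{1}{-4 + j}$
$H{\left(D,U \right)} = - U$
$A{\left(F,Y \right)} = F + Y + F Y$
$n{\left(c \right)} = - \frac{1}{9} + c^{2} + 2 c$ ($n{\left(c \right)} = \frac{1}{-4 - 5} + \left(c + c + c c\right) = \frac{1}{-9} + \left(c + c + c^{2}\right) = - \frac{1}{9} + \left(c^{2} + 2 c\right) = - \frac{1}{9} + c^{2} + 2 c$)
$134 \left(H{\left(-4,-1 \right)} + n{\left(-14 \right)}\right) = 134 \left(\left(-1\right) \left(-1\right) + \left(- \frac{1}{9} + \left(-14\right)^{2} + 2 \left(-14\right)\right)\right) = 134 \left(1 - - \frac{1511}{9}\right) = 134 \left(1 + \frac{1511}{9}\right) = 134 \cdot \frac{1520}{9} = \frac{203680}{9}$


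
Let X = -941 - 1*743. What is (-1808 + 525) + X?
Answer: -2967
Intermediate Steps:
X = -1684 (X = -941 - 743 = -1684)
(-1808 + 525) + X = (-1808 + 525) - 1684 = -1283 - 1684 = -2967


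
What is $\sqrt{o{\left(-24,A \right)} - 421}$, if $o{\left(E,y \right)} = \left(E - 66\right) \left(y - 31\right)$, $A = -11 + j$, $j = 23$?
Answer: $\sqrt{1289} \approx 35.903$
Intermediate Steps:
$A = 12$ ($A = -11 + 23 = 12$)
$o{\left(E,y \right)} = \left(-66 + E\right) \left(-31 + y\right)$
$\sqrt{o{\left(-24,A \right)} - 421} = \sqrt{\left(2046 - 792 - -744 - 288\right) - 421} = \sqrt{\left(2046 - 792 + 744 - 288\right) - 421} = \sqrt{1710 - 421} = \sqrt{1289}$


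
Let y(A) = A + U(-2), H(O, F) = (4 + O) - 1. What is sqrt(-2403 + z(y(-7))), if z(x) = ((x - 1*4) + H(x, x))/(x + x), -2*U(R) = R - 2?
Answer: I*sqrt(240190)/10 ≈ 49.009*I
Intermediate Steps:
U(R) = 1 - R/2 (U(R) = -(R - 2)/2 = -(-2 + R)/2 = 1 - R/2)
H(O, F) = 3 + O
y(A) = 2 + A (y(A) = A + (1 - 1/2*(-2)) = A + (1 + 1) = A + 2 = 2 + A)
z(x) = (-1 + 2*x)/(2*x) (z(x) = ((x - 1*4) + (3 + x))/(x + x) = ((x - 4) + (3 + x))/((2*x)) = ((-4 + x) + (3 + x))*(1/(2*x)) = (-1 + 2*x)*(1/(2*x)) = (-1 + 2*x)/(2*x))
sqrt(-2403 + z(y(-7))) = sqrt(-2403 + (-1/2 + (2 - 7))/(2 - 7)) = sqrt(-2403 + (-1/2 - 5)/(-5)) = sqrt(-2403 - 1/5*(-11/2)) = sqrt(-2403 + 11/10) = sqrt(-24019/10) = I*sqrt(240190)/10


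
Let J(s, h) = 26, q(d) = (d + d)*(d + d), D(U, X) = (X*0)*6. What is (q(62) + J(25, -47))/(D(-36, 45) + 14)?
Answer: 7701/7 ≈ 1100.1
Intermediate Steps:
D(U, X) = 0 (D(U, X) = 0*6 = 0)
q(d) = 4*d**2 (q(d) = (2*d)*(2*d) = 4*d**2)
(q(62) + J(25, -47))/(D(-36, 45) + 14) = (4*62**2 + 26)/(0 + 14) = (4*3844 + 26)/14 = (15376 + 26)*(1/14) = 15402*(1/14) = 7701/7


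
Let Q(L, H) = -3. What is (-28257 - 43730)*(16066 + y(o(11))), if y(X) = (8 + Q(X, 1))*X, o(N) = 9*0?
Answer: -1156543142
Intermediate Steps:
o(N) = 0
y(X) = 5*X (y(X) = (8 - 3)*X = 5*X)
(-28257 - 43730)*(16066 + y(o(11))) = (-28257 - 43730)*(16066 + 5*0) = -71987*(16066 + 0) = -71987*16066 = -1156543142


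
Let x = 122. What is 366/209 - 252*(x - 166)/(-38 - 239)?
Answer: -2216010/57893 ≈ -38.278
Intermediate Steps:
366/209 - 252*(x - 166)/(-38 - 239) = 366/209 - 252*(122 - 166)/(-38 - 239) = 366*(1/209) - 252/((-277/(-44))) = 366/209 - 252/((-277*(-1/44))) = 366/209 - 252/277/44 = 366/209 - 252*44/277 = 366/209 - 11088/277 = -2216010/57893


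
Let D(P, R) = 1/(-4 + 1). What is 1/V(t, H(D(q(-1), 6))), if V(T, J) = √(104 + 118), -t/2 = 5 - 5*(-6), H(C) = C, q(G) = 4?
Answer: √222/222 ≈ 0.067116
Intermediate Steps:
D(P, R) = -⅓ (D(P, R) = 1/(-3) = -⅓)
t = -70 (t = -2*(5 - 5*(-6)) = -2*(5 + 30) = -2*35 = -70)
V(T, J) = √222
1/V(t, H(D(q(-1), 6))) = 1/(√222) = √222/222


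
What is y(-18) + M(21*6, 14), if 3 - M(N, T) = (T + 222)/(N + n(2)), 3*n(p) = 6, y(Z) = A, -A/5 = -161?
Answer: 25797/32 ≈ 806.16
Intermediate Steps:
A = 805 (A = -5*(-161) = 805)
y(Z) = 805
n(p) = 2 (n(p) = (⅓)*6 = 2)
M(N, T) = 3 - (222 + T)/(2 + N) (M(N, T) = 3 - (T + 222)/(N + 2) = 3 - (222 + T)/(2 + N))
y(-18) + M(21*6, 14) = 805 + (-216 - 1*14 + 3*(21*6))/(2 + 21*6) = 805 + (-216 - 14 + 3*126)/(2 + 126) = 805 + (-216 - 14 + 378)/128 = 805 + (1/128)*148 = 805 + 37/32 = 25797/32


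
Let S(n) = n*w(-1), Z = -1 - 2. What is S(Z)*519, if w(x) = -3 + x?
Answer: 6228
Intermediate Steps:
Z = -3
S(n) = -4*n (S(n) = n*(-3 - 1) = n*(-4) = -4*n)
S(Z)*519 = -4*(-3)*519 = 12*519 = 6228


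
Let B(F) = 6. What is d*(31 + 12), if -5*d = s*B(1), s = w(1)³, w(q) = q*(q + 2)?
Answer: -6966/5 ≈ -1393.2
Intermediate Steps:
w(q) = q*(2 + q)
s = 27 (s = (1*(2 + 1))³ = (1*3)³ = 3³ = 27)
d = -162/5 (d = -27*6/5 = -⅕*162 = -162/5 ≈ -32.400)
d*(31 + 12) = -162*(31 + 12)/5 = -162/5*43 = -6966/5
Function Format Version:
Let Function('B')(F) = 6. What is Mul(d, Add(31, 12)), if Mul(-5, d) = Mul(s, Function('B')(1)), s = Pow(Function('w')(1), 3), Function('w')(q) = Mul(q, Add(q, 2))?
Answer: Rational(-6966, 5) ≈ -1393.2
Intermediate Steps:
Function('w')(q) = Mul(q, Add(2, q))
s = 27 (s = Pow(Mul(1, Add(2, 1)), 3) = Pow(Mul(1, 3), 3) = Pow(3, 3) = 27)
d = Rational(-162, 5) (d = Mul(Rational(-1, 5), Mul(27, 6)) = Mul(Rational(-1, 5), 162) = Rational(-162, 5) ≈ -32.400)
Mul(d, Add(31, 12)) = Mul(Rational(-162, 5), Add(31, 12)) = Mul(Rational(-162, 5), 43) = Rational(-6966, 5)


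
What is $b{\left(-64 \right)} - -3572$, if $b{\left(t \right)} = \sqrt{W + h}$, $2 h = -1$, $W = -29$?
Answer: $3572 + \frac{i \sqrt{118}}{2} \approx 3572.0 + 5.4314 i$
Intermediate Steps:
$h = - \frac{1}{2}$ ($h = \frac{1}{2} \left(-1\right) = - \frac{1}{2} \approx -0.5$)
$b{\left(t \right)} = \frac{i \sqrt{118}}{2}$ ($b{\left(t \right)} = \sqrt{-29 - \frac{1}{2}} = \sqrt{- \frac{59}{2}} = \frac{i \sqrt{118}}{2}$)
$b{\left(-64 \right)} - -3572 = \frac{i \sqrt{118}}{2} - -3572 = \frac{i \sqrt{118}}{2} + 3572 = 3572 + \frac{i \sqrt{118}}{2}$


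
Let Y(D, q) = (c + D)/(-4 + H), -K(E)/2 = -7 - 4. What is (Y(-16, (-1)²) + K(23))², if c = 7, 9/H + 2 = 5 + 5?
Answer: 334084/529 ≈ 631.54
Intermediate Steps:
H = 9/8 (H = 9/(-2 + (5 + 5)) = 9/(-2 + 10) = 9/8 ≈ 1.1250)
K(E) = 22 (K(E) = -2*(-7 - 4) = -2*(-11) = 22)
Y(D, q) = -56/23 - 8*D/23 (Y(D, q) = (7 + D)/(-4 + 9/8) = (7 + D)/(-23/8) = (7 + D)*(-8/23) = -56/23 - 8*D/23)
(Y(-16, (-1)²) + K(23))² = ((-56/23 - 8/23*(-16)) + 22)² = ((-56/23 + 128/23) + 22)² = (72/23 + 22)² = (578/23)² = 334084/529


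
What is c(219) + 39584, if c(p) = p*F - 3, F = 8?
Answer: 41333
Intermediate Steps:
c(p) = -3 + 8*p (c(p) = p*8 - 3 = 8*p - 3 = -3 + 8*p)
c(219) + 39584 = (-3 + 8*219) + 39584 = (-3 + 1752) + 39584 = 1749 + 39584 = 41333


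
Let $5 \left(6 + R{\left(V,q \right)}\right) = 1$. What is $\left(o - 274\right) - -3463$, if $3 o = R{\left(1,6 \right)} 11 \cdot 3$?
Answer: $\frac{15626}{5} \approx 3125.2$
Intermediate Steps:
$R{\left(V,q \right)} = - \frac{29}{5}$ ($R{\left(V,q \right)} = -6 + \frac{1}{5} \cdot 1 = -6 + \frac{1}{5} = - \frac{29}{5}$)
$o = - \frac{319}{5}$ ($o = \frac{\left(- \frac{29}{5}\right) 11 \cdot 3}{3} = \frac{\left(- \frac{319}{5}\right) 3}{3} = \frac{1}{3} \left(- \frac{957}{5}\right) = - \frac{319}{5} \approx -63.8$)
$\left(o - 274\right) - -3463 = \left(- \frac{319}{5} - 274\right) - -3463 = \left(- \frac{319}{5} - 274\right) + 3463 = - \frac{1689}{5} + 3463 = \frac{15626}{5}$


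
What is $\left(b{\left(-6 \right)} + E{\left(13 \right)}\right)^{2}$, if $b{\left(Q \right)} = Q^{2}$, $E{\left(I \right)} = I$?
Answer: $2401$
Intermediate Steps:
$\left(b{\left(-6 \right)} + E{\left(13 \right)}\right)^{2} = \left(\left(-6\right)^{2} + 13\right)^{2} = \left(36 + 13\right)^{2} = 49^{2} = 2401$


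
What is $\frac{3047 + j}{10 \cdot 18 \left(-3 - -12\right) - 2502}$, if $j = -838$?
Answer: $- \frac{2209}{882} \approx -2.5045$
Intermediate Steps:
$\frac{3047 + j}{10 \cdot 18 \left(-3 - -12\right) - 2502} = \frac{3047 - 838}{10 \cdot 18 \left(-3 - -12\right) - 2502} = \frac{2209}{180 \left(-3 + 12\right) - 2502} = \frac{2209}{180 \cdot 9 - 2502} = \frac{2209}{1620 - 2502} = \frac{2209}{-882} = 2209 \left(- \frac{1}{882}\right) = - \frac{2209}{882}$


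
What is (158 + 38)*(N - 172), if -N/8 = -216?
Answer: 304976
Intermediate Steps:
N = 1728 (N = -8*(-216) = 1728)
(158 + 38)*(N - 172) = (158 + 38)*(1728 - 172) = 196*1556 = 304976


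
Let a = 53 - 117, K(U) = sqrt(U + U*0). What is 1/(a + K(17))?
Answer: -64/4079 - sqrt(17)/4079 ≈ -0.016701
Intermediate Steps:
K(U) = sqrt(U) (K(U) = sqrt(U + 0) = sqrt(U))
a = -64
1/(a + K(17)) = 1/(-64 + sqrt(17))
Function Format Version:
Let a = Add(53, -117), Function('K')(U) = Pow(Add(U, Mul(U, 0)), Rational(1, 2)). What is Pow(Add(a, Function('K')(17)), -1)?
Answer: Add(Rational(-64, 4079), Mul(Rational(-1, 4079), Pow(17, Rational(1, 2)))) ≈ -0.016701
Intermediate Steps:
Function('K')(U) = Pow(U, Rational(1, 2)) (Function('K')(U) = Pow(Add(U, 0), Rational(1, 2)) = Pow(U, Rational(1, 2)))
a = -64
Pow(Add(a, Function('K')(17)), -1) = Pow(Add(-64, Pow(17, Rational(1, 2))), -1)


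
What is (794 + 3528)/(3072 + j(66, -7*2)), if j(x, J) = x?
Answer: 2161/1569 ≈ 1.3773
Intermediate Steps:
(794 + 3528)/(3072 + j(66, -7*2)) = (794 + 3528)/(3072 + 66) = 4322/3138 = 4322*(1/3138) = 2161/1569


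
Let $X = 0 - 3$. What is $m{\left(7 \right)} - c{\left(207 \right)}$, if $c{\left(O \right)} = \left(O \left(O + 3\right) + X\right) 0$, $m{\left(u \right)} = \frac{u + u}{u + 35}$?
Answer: $\frac{1}{3} \approx 0.33333$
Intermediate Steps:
$X = -3$ ($X = 0 - 3 = -3$)
$m{\left(u \right)} = \frac{2 u}{35 + u}$
$c{\left(O \right)} = 0$ ($c{\left(O \right)} = \left(O \left(O + 3\right) - 3\right) 0 = \left(O \left(3 + O\right) - 3\right) 0 = \left(-3 + O \left(3 + O\right)\right) 0 = 0$)
$m{\left(7 \right)} - c{\left(207 \right)} = 2 \cdot 7 \frac{1}{35 + 7} - 0 = 2 \cdot 7 \cdot \frac{1}{42} + 0 = \frac{1}{3} + 0 = \frac{1}{3}$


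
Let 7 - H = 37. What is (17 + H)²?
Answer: 169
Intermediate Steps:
H = -30 (H = 7 - 1*37 = 7 - 37 = -30)
(17 + H)² = (17 - 30)² = (-13)² = 169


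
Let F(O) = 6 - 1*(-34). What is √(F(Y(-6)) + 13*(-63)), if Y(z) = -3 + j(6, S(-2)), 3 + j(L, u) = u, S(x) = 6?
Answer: I*√779 ≈ 27.911*I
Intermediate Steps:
j(L, u) = -3 + u
Y(z) = 0 (Y(z) = -3 + (-3 + 6) = -3 + 3 = 0)
F(O) = 40 (F(O) = 6 + 34 = 40)
√(F(Y(-6)) + 13*(-63)) = √(40 + 13*(-63)) = √(40 - 819) = √(-779) = I*√779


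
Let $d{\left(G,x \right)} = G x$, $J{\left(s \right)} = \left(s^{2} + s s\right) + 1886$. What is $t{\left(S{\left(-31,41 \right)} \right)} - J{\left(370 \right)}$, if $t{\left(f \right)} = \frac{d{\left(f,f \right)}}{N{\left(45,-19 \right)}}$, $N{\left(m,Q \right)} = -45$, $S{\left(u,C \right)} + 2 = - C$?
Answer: $- \frac{12407719}{45} \approx -2.7573 \cdot 10^{5}$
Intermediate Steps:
$J{\left(s \right)} = 1886 + 2 s^{2}$ ($J{\left(s \right)} = \left(s^{2} + s^{2}\right) + 1886 = 2 s^{2} + 1886 = 1886 + 2 s^{2}$)
$S{\left(u,C \right)} = -2 - C$
$t{\left(f \right)} = - \frac{f^{2}}{45}$ ($t{\left(f \right)} = \frac{f f}{-45} = f^{2} \left(- \frac{1}{45}\right) = - \frac{f^{2}}{45}$)
$t{\left(S{\left(-31,41 \right)} \right)} - J{\left(370 \right)} = - \frac{\left(-2 - 41\right)^{2}}{45} - \left(1886 + 2 \cdot 370^{2}\right) = - \frac{\left(-2 - 41\right)^{2}}{45} - \left(1886 + 2 \cdot 136900\right) = - \frac{\left(-43\right)^{2}}{45} - \left(1886 + 273800\right) = \left(- \frac{1}{45}\right) 1849 - 275686 = - \frac{1849}{45} - 275686 = - \frac{12407719}{45}$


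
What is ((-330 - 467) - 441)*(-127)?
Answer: 157226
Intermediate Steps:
((-330 - 467) - 441)*(-127) = (-797 - 441)*(-127) = -1238*(-127) = 157226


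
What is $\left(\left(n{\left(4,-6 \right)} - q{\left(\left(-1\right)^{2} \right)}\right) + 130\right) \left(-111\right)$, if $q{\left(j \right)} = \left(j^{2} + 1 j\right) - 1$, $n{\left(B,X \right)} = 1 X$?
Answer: $-13653$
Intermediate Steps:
$n{\left(B,X \right)} = X$
$q{\left(j \right)} = -1 + j + j^{2}$ ($q{\left(j \right)} = \left(j^{2} + j\right) - 1 = \left(j + j^{2}\right) - 1 = -1 + j + j^{2}$)
$\left(\left(n{\left(4,-6 \right)} - q{\left(\left(-1\right)^{2} \right)}\right) + 130\right) \left(-111\right) = \left(\left(-6 - \left(-1 + \left(-1\right)^{2} + \left(\left(-1\right)^{2}\right)^{2}\right)\right) + 130\right) \left(-111\right) = \left(\left(-6 - \left(-1 + 1 + 1^{2}\right)\right) + 130\right) \left(-111\right) = \left(\left(-6 - \left(-1 + 1 + 1\right)\right) + 130\right) \left(-111\right) = \left(\left(-6 - 1\right) + 130\right) \left(-111\right) = \left(-7 + 130\right) \left(-111\right) = 123 \left(-111\right) = -13653$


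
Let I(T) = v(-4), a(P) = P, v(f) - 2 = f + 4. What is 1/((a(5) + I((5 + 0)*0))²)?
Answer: 1/49 ≈ 0.020408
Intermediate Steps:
v(f) = 6 + f (v(f) = 2 + (f + 4) = 2 + (4 + f) = 6 + f)
I(T) = 2 (I(T) = 6 - 4 = 2)
1/((a(5) + I((5 + 0)*0))²) = 1/((5 + 2)²) = 1/(7²) = 1/49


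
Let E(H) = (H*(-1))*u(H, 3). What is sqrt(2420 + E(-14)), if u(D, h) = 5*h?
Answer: sqrt(2630) ≈ 51.284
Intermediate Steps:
E(H) = -15*H (E(H) = (H*(-1))*(5*3) = -H*15 = -15*H)
sqrt(2420 + E(-14)) = sqrt(2420 - 15*(-14)) = sqrt(2420 + 210) = sqrt(2630)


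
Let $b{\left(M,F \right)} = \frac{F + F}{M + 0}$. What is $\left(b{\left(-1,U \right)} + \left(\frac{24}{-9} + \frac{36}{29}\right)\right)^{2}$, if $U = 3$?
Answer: $\frac{417316}{7569} \approx 55.135$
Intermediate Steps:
$b{\left(M,F \right)} = \frac{2 F}{M}$
$\left(b{\left(-1,U \right)} + \left(\frac{24}{-9} + \frac{36}{29}\right)\right)^{2} = \left(2 \cdot 3 \frac{1}{-1} + \left(\frac{24}{-9} + \frac{36}{29}\right)\right)^{2} = \left(2 \cdot 3 \left(-1\right) + \left(24 \left(- \frac{1}{9}\right) + 36 \cdot \frac{1}{29}\right)\right)^{2} = \left(-6 + \left(- \frac{8}{3} + \frac{36}{29}\right)\right)^{2} = \left(-6 - \frac{124}{87}\right)^{2} = \left(- \frac{646}{87}\right)^{2} = \frac{417316}{7569}$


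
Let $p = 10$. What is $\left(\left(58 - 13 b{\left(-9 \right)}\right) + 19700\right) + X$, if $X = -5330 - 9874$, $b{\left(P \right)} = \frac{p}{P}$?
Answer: $\frac{41116}{9} \approx 4568.4$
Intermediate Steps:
$b{\left(P \right)} = \frac{10}{P}$
$X = -15204$
$\left(\left(58 - 13 b{\left(-9 \right)}\right) + 19700\right) + X = \left(\left(58 - 13 \frac{10}{-9}\right) + 19700\right) - 15204 = \left(\left(58 - 13 \cdot 10 \left(- \frac{1}{9}\right)\right) + 19700\right) - 15204 = \left(\left(58 - - \frac{130}{9}\right) + 19700\right) - 15204 = \left(\left(58 + \frac{130}{9}\right) + 19700\right) - 15204 = \left(\frac{652}{9} + 19700\right) - 15204 = \frac{177952}{9} - 15204 = \frac{41116}{9}$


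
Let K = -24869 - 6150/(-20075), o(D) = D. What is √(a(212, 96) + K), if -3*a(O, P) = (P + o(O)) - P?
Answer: I*√144730115871/2409 ≈ 157.92*I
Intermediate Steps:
a(O, P) = -O/3 (a(O, P) = -((P + O) - P)/3 = -((O + P) - P)/3 = -O/3)
K = -19969561/803 (K = -24869 - 6150*(-1)/20075 = -24869 - 1*(-246/803) = -24869 + 246/803 = -19969561/803 ≈ -24869.)
√(a(212, 96) + K) = √(-⅓*212 - 19969561/803) = √(-212/3 - 19969561/803) = √(-60078919/2409) = I*√144730115871/2409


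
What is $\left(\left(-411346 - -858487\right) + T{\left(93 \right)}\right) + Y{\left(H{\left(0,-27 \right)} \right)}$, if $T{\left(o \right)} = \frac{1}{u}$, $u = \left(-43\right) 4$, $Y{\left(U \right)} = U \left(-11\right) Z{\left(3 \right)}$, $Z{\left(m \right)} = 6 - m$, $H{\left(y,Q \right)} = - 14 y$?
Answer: $\frac{76908251}{172} \approx 4.4714 \cdot 10^{5}$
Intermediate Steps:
$Y{\left(U \right)} = - 33 U$ ($Y{\left(U \right)} = U \left(-11\right) \left(6 - 3\right) = - 11 U \left(6 - 3\right) = - 11 U 3 = - 33 U$)
$u = -172$
$T{\left(o \right)} = - \frac{1}{172}$ ($T{\left(o \right)} = \frac{1}{-172} = - \frac{1}{172}$)
$\left(\left(-411346 - -858487\right) + T{\left(93 \right)}\right) + Y{\left(H{\left(0,-27 \right)} \right)} = \left(\left(-411346 - -858487\right) - \frac{1}{172}\right) - 33 \left(\left(-14\right) 0\right) = \left(\left(-411346 + 858487\right) - \frac{1}{172}\right) - 0 = \left(447141 - \frac{1}{172}\right) + 0 = \frac{76908251}{172} + 0 = \frac{76908251}{172}$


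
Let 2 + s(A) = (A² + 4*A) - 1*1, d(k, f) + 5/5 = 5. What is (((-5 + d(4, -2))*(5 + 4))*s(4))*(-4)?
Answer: 1044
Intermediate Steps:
d(k, f) = 4 (d(k, f) = -1 + 5 = 4)
s(A) = -3 + A² + 4*A (s(A) = -2 + ((A² + 4*A) - 1*1) = -2 + ((A² + 4*A) - 1) = -2 + (-1 + A² + 4*A) = -3 + A² + 4*A)
(((-5 + d(4, -2))*(5 + 4))*s(4))*(-4) = (((-5 + 4)*(5 + 4))*(-3 + 4² + 4*4))*(-4) = ((-1*9)*(-3 + 16 + 16))*(-4) = -9*29*(-4) = -261*(-4) = 1044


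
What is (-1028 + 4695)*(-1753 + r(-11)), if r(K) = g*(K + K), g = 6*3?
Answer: -7880383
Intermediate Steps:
g = 18
r(K) = 36*K (r(K) = 18*(K + K) = 18*(2*K) = 36*K)
(-1028 + 4695)*(-1753 + r(-11)) = (-1028 + 4695)*(-1753 + 36*(-11)) = 3667*(-1753 - 396) = 3667*(-2149) = -7880383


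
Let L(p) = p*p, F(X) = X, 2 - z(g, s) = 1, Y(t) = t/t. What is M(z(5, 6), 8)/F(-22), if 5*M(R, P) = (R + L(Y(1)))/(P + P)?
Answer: -1/880 ≈ -0.0011364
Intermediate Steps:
Y(t) = 1
z(g, s) = 1 (z(g, s) = 2 - 1*1 = 2 - 1 = 1)
L(p) = p**2
M(R, P) = (1 + R)/(10*P) (M(R, P) = ((R + 1**2)/(P + P))/5 = ((R + 1)/((2*P)))/5 = ((1 + R)*(1/(2*P)))/5 = ((1 + R)/(2*P))/5 = (1 + R)/(10*P))
M(z(5, 6), 8)/F(-22) = ((1/10)*(1 + 1)/8)/(-22) = ((1/10)*(1/8)*2)*(-1/22) = (1/40)*(-1/22) = -1/880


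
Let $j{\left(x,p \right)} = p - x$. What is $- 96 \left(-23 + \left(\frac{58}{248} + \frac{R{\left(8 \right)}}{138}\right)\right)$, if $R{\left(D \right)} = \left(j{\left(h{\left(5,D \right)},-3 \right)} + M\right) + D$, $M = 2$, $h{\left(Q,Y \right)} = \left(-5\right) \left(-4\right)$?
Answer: $\frac{1564744}{713} \approx 2194.6$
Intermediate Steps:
$h{\left(Q,Y \right)} = 20$
$R{\left(D \right)} = -21 + D$ ($R{\left(D \right)} = \left(\left(-3 - 20\right) + 2\right) + D = \left(-23 + 2\right) + D = -21 + D$)
$- 96 \left(-23 + \left(\frac{58}{248} + \frac{R{\left(8 \right)}}{138}\right)\right) = - 96 \left(-23 + \left(\frac{58}{248} + \frac{-21 + 8}{138}\right)\right) = - 96 \left(-23 + \left(58 \cdot \frac{1}{248} - \frac{13}{138}\right)\right) = - 96 \left(-23 + \left(\frac{29}{124} - \frac{13}{138}\right)\right) = - 96 \left(-23 + \frac{1195}{8556}\right) = \left(-96\right) \left(- \frac{195593}{8556}\right) = \frac{1564744}{713}$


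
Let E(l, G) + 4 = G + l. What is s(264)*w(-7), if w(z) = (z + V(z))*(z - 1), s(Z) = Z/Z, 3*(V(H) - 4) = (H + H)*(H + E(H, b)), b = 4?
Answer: -1496/3 ≈ -498.67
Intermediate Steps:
E(l, G) = -4 + G + l (E(l, G) = -4 + (G + l) = -4 + G + l)
V(H) = 4 + 4*H²/3 (V(H) = 4 + ((H + H)*(H + (-4 + 4 + H)))/3 = 4 + ((2*H)*(H + H))/3 = 4 + ((2*H)*(2*H))/3 = 4 + (4*H²)/3 = 4 + 4*H²/3)
s(Z) = 1
w(z) = (-1 + z)*(4 + z + 4*z²/3) (w(z) = (z + (4 + 4*z²/3))*(z - 1) = (4 + z + 4*z²/3)*(-1 + z) = (-1 + z)*(4 + z + 4*z²/3))
s(264)*w(-7) = 1*(-4 + 3*(-7) - ⅓*(-7)² + (4/3)*(-7)³) = 1*(-4 - 21 - ⅓*49 + (4/3)*(-343)) = 1*(-4 - 21 - 49/3 - 1372/3) = 1*(-1496/3) = -1496/3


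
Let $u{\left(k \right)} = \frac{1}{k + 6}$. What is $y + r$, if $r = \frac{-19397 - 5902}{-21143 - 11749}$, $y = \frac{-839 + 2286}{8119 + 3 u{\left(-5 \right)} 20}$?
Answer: $\frac{84838415}{89674556} \approx 0.94607$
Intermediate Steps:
$u{\left(k \right)} = \frac{1}{6 + k}$
$y = \frac{1447}{8179}$ ($y = \frac{-839 + 2286}{8119 + \frac{3}{6 - 5} \cdot 20} = \frac{1447}{8119 + \frac{3}{1} \cdot 20} = \frac{1447}{8119 + 3 \cdot 1 \cdot 20} = \frac{1447}{8119 + 3 \cdot 20} = \frac{1447}{8119 + 60} = \frac{1447}{8179} \approx 0.17692$)
$r = \frac{8433}{10964}$ ($r = - \frac{25299}{-32892} = \left(-25299\right) \left(- \frac{1}{32892}\right) = \frac{8433}{10964} \approx 0.76915$)
$y + r = \frac{1447}{8179} + \frac{8433}{10964} = \frac{84838415}{89674556}$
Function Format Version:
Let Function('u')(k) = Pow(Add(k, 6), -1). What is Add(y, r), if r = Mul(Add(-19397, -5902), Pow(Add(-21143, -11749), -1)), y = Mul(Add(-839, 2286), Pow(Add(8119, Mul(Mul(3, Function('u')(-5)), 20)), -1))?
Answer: Rational(84838415, 89674556) ≈ 0.94607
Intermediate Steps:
Function('u')(k) = Pow(Add(6, k), -1)
y = Rational(1447, 8179) (y = Mul(Add(-839, 2286), Pow(Add(8119, Mul(Mul(3, Pow(Add(6, -5), -1)), 20)), -1)) = Mul(1447, Pow(Add(8119, Mul(Mul(3, Pow(1, -1)), 20)), -1)) = Mul(1447, Pow(Add(8119, Mul(Mul(3, 1), 20)), -1)) = Mul(1447, Pow(Add(8119, Mul(3, 20)), -1)) = Mul(1447, Pow(Add(8119, 60), -1)) = Mul(1447, Pow(8179, -1)) = Mul(1447, Rational(1, 8179)) = Rational(1447, 8179) ≈ 0.17692)
r = Rational(8433, 10964) (r = Mul(-25299, Pow(-32892, -1)) = Mul(-25299, Rational(-1, 32892)) = Rational(8433, 10964) ≈ 0.76915)
Add(y, r) = Add(Rational(1447, 8179), Rational(8433, 10964)) = Rational(84838415, 89674556)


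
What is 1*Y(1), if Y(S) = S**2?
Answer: 1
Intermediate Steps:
1*Y(1) = 1*1**2 = 1*1 = 1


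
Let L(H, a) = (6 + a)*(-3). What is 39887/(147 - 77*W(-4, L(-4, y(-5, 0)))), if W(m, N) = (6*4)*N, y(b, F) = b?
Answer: 39887/5691 ≈ 7.0088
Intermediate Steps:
L(H, a) = -18 - 3*a
W(m, N) = 24*N
39887/(147 - 77*W(-4, L(-4, y(-5, 0)))) = 39887/(147 - 1848*(-18 - 3*(-5))) = 39887/(147 - 1848*(-18 + 15)) = 39887/(147 - 1848*(-3)) = 39887/(147 - 77*(-72)) = 39887/(147 + 5544) = 39887/5691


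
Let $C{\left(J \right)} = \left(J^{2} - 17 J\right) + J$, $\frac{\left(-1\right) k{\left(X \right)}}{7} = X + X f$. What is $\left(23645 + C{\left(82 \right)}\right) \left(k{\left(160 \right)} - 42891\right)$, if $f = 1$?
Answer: $-1311371467$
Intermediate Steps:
$k{\left(X \right)} = - 14 X$ ($k{\left(X \right)} = - 7 \left(X + X 1\right) = - 7 \left(X + X\right) = - 7 \cdot 2 X = - 14 X$)
$C{\left(J \right)} = J^{2} - 16 J$
$\left(23645 + C{\left(82 \right)}\right) \left(k{\left(160 \right)} - 42891\right) = \left(23645 + 82 \left(-16 + 82\right)\right) \left(\left(-14\right) 160 - 42891\right) = \left(23645 + 82 \cdot 66\right) \left(-2240 - 42891\right) = \left(23645 + 5412\right) \left(-45131\right) = 29057 \left(-45131\right) = -1311371467$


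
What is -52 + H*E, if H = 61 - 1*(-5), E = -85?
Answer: -5662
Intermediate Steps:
H = 66 (H = 61 + 5 = 66)
-52 + H*E = -52 + 66*(-85) = -52 - 5610 = -5662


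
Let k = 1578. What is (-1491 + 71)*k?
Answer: -2240760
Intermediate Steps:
(-1491 + 71)*k = (-1491 + 71)*1578 = -1420*1578 = -2240760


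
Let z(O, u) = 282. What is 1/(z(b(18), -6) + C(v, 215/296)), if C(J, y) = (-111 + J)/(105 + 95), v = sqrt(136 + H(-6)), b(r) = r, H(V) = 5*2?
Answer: 450312/126738055 - 8*sqrt(146)/126738055 ≈ 0.0035523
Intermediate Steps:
H(V) = 10
v = sqrt(146) (v = sqrt(136 + 10) = sqrt(146) ≈ 12.083)
C(J, y) = -111/200 + J/200 (C(J, y) = (-111 + J)/200 = (-111 + J)*(1/200) = -111/200 + J/200)
1/(z(b(18), -6) + C(v, 215/296)) = 1/(282 + (-111/200 + sqrt(146)/200)) = 1/(56289/200 + sqrt(146)/200)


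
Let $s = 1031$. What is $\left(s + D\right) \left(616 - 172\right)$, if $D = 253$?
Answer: $570096$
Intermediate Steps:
$\left(s + D\right) \left(616 - 172\right) = \left(1031 + 253\right) \left(616 - 172\right) = 1284 \left(616 - 172\right) = 1284 \cdot 444 = 570096$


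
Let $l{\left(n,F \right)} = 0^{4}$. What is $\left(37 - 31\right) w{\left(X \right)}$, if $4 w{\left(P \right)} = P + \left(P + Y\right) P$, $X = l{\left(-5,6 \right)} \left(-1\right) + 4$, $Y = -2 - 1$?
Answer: $12$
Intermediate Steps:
$l{\left(n,F \right)} = 0$
$Y = -3$ ($Y = -2 - 1 = -3$)
$X = 4$ ($X = 0 \left(-1\right) + 4 = 0 + 4 = 4$)
$w{\left(P \right)} = \frac{P}{4} + \frac{P \left(-3 + P\right)}{4}$ ($w{\left(P \right)} = \frac{P + \left(P - 3\right) P}{4} = \frac{P + \left(-3 + P\right) P}{4} = \frac{P + P \left(-3 + P\right)}{4} = \frac{P}{4} + \frac{P \left(-3 + P\right)}{4}$)
$\left(37 - 31\right) w{\left(X \right)} = \left(37 - 31\right) \frac{1}{4} \cdot 4 \left(-2 + 4\right) = 6 \cdot \frac{1}{4} \cdot 4 \cdot 2 = 6 \cdot 2 = 12$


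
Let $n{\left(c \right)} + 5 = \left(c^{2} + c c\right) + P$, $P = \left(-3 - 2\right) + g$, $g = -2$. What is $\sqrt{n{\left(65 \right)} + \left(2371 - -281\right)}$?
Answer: $\sqrt{11090} \approx 105.31$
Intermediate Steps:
$P = -7$ ($P = \left(-3 - 2\right) - 2 = -5 - 2 = -7$)
$n{\left(c \right)} = -12 + 2 c^{2}$ ($n{\left(c \right)} = -5 - \left(7 - c^{2} - c c\right) = -5 + \left(\left(c^{2} + c^{2}\right) - 7\right) = -5 + \left(2 c^{2} - 7\right) = -5 + \left(-7 + 2 c^{2}\right) = -12 + 2 c^{2}$)
$\sqrt{n{\left(65 \right)} + \left(2371 - -281\right)} = \sqrt{\left(-12 + 2 \cdot 65^{2}\right) + \left(2371 - -281\right)} = \sqrt{\left(-12 + 2 \cdot 4225\right) + \left(2371 + 281\right)} = \sqrt{\left(-12 + 8450\right) + 2652} = \sqrt{8438 + 2652} = \sqrt{11090}$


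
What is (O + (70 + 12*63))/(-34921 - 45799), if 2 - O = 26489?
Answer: 25661/80720 ≈ 0.31790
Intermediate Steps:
O = -26487 (O = 2 - 1*26489 = 2 - 26489 = -26487)
(O + (70 + 12*63))/(-34921 - 45799) = (-26487 + (70 + 12*63))/(-34921 - 45799) = (-26487 + (70 + 756))/(-80720) = (-26487 + 826)*(-1/80720) = -25661*(-1/80720) = 25661/80720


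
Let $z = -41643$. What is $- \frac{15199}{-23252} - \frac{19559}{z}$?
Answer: $\frac{1087717825}{968283036} \approx 1.1233$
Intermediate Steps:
$- \frac{15199}{-23252} - \frac{19559}{z} = - \frac{15199}{-23252} - \frac{19559}{-41643} = \left(-15199\right) \left(- \frac{1}{23252}\right) - - \frac{19559}{41643} = \frac{15199}{23252} + \frac{19559}{41643} = \frac{1087717825}{968283036}$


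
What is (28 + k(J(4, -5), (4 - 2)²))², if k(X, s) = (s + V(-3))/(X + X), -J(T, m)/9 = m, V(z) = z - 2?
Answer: 6345361/8100 ≈ 783.38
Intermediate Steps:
V(z) = -2 + z
J(T, m) = -9*m
k(X, s) = (-5 + s)/(2*X) (k(X, s) = (s + (-2 - 3))/(X + X) = (s - 5)/((2*X)) = (-5 + s)*(1/(2*X)) = (-5 + s)/(2*X))
(28 + k(J(4, -5), (4 - 2)²))² = (28 + (-5 + (4 - 2)²)/(2*((-9*(-5)))))² = (28 + (½)*(-5 + 2²)/45)² = (28 + (½)*(1/45)*(-5 + 4))² = (28 + (½)*(1/45)*(-1))² = (28 - 1/90)² = (2519/90)² = 6345361/8100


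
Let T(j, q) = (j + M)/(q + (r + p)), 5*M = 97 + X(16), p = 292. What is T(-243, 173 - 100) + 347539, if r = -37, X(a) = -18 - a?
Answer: 71245351/205 ≈ 3.4754e+5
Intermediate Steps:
M = 63/5 (M = (97 + (-18 - 1*16))/5 = (97 + (-18 - 16))/5 = (97 - 34)/5 = (⅕)*63 = 63/5 ≈ 12.600)
T(j, q) = (63/5 + j)/(255 + q) (T(j, q) = (j + 63/5)/(q + (-37 + 292)) = (63/5 + j)/(q + 255) = (63/5 + j)/(255 + q))
T(-243, 173 - 100) + 347539 = (63/5 - 243)/(255 + (173 - 100)) + 347539 = -1152/5/(255 + 73) + 347539 = -1152/5/328 + 347539 = (1/328)*(-1152/5) + 347539 = -144/205 + 347539 = 71245351/205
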